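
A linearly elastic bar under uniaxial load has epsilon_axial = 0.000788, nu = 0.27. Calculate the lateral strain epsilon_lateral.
Model: a linearly elastic bar under uniaxial load, so epsilon_lateral = -nu·epsilon_axial.
Substitute:
  epsilon_lateral = -(0.27 × 0.000788)
  epsilon_lateral = -0.0002128
Final answer: epsilon_lateral = -0.0002128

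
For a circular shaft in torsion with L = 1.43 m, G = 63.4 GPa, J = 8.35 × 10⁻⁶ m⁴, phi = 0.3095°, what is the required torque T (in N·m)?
Model: a circular shaft in torsion, so phi = (T·L) / (G·J).
Solve for T: T = (phi·G·J) / L.
Convert to SI units:
  G = 63.4 GPa = 6.34 × 10¹⁰ Pa
  phi = 0.3095° = 0.005402 rad
Substitute:
  T = (0.005402 × (6.34 × 10¹⁰) × (8.35 × 10⁻⁶)) / 1.43
  T = 2000 N·m
Final answer: T = 2000 N·m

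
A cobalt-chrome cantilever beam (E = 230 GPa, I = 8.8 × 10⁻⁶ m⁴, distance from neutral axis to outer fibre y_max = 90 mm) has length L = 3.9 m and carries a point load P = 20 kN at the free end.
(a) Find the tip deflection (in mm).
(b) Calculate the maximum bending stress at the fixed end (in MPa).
(a) Tip deflection of a cantilever with an end point load: δ = P·L^3 / (3·E·I). Convert P = 20 kN = 20000 N, E = 230 GPa = 2.3 × 10¹¹ Pa.
  δ = (20000 × 3.9^3) / (3 × (2.3 × 10¹¹) × (8.8 × 10⁻⁶)) = 0.1954 m = 195.4 mm
(b) Maximum bending moment at the fixed end: M = P·L = 20000 × 3.9 = 78000 N·m. Convert y_max = 90 mm = 0.09 m.
  σ = M·y_max / I = (78000 × 0.09) / (8.8 × 10⁻⁶) = 7.977 × 10⁸ Pa = 797.7 MPa
Final answer: (a) δ = 195.4 mm, (b) σ = 797.7 MPa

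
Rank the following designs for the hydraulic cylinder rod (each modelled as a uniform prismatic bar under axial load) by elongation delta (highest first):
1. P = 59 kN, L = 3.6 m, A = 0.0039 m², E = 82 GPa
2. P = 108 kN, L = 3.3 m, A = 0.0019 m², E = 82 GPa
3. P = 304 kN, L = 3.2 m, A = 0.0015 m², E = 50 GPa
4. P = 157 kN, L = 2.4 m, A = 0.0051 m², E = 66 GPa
Model: a uniform prismatic bar under axial load, so delta = (P·L) / (A·E) (SI units).
  Case 1: delta = (59000 × 3.6) / (0.0039 × (8.2 × 10¹⁰)) = 0.0006642 m = 0.6642 mm
  Case 2: delta = (108000 × 3.3) / (0.0019 × (8.2 × 10¹⁰)) = 0.002288 m = 2.288 mm
  Case 3: delta = (304000 × 3.2) / (0.0015 × (5 × 10¹⁰)) = 0.01297 m = 12.97 mm
  Case 4: delta = (157000 × 2.4) / (0.0051 × (6.6 × 10¹⁰)) = 0.001119 m = 1.119 mm
Ordering: 12.97 mm (case 3) > 2.288 mm (case 2) > 1.119 mm (case 4) > 0.6642 mm (case 1)
Final answer: 3, 2, 4, 1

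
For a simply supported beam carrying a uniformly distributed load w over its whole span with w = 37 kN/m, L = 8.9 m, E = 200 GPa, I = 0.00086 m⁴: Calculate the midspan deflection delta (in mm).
Model: a simply supported beam carrying a uniformly distributed load w over its whole span, so delta = (5·w·L^4) / (384·E·I).
Convert to SI units:
  w = 37 kN/m = 37000 N/m
  E = 200 GPa = 2 × 10¹¹ Pa
Substitute:
  delta = (5 × 37000 × 8.9^4) / (384 × (2 × 10¹¹) × 0.00086)
  delta = 0.01757 m
Convert: delta = 0.01757 m = 17.57 mm
Final answer: delta = 17.57 mm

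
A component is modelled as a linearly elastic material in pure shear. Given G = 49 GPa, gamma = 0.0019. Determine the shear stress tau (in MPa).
Model: a linearly elastic material in pure shear, so tau = G·gamma.
Convert to SI units:
  G = 49 GPa = 4.9 × 10¹⁰ Pa
Substitute:
  tau = (4.9 × 10¹⁰) × 0.0019
  tau = 9.31 × 10⁷ Pa
Convert: tau = 9.31 × 10⁷ Pa = 93.1 MPa
Final answer: tau = 93.1 MPa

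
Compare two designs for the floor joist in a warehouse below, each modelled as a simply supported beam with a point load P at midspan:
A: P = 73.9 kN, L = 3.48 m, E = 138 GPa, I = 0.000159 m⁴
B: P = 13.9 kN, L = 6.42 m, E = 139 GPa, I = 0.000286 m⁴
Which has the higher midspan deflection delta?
Model: a simply supported beam with a point load P at midspan, so delta = (P·L^3) / (48·E·I) (SI units).
  A: delta = (73900 × 3.48^3) / (48 × (1.38 × 10¹¹) × 0.000159) = 0.002957 m = 2.957 mm
  B: delta = (13900 × 6.42^3) / (48 × (1.39 × 10¹¹) × 0.000286) = 0.001928 m = 1.928 mm
2.957 mm > 1.928 mm, so A is larger.
Final answer: A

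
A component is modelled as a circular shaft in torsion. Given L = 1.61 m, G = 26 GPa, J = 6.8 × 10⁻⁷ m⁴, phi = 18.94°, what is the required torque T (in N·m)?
Model: a circular shaft in torsion, so phi = (T·L) / (G·J).
Solve for T: T = (phi·G·J) / L.
Convert to SI units:
  G = 26 GPa = 2.6 × 10¹⁰ Pa
  phi = 18.94° = 0.3306 rad
Substitute:
  T = (0.3306 × (2.6 × 10¹⁰) × (6.8 × 10⁻⁷)) / 1.61
  T = 3630 N·m
Final answer: T = 3630 N·m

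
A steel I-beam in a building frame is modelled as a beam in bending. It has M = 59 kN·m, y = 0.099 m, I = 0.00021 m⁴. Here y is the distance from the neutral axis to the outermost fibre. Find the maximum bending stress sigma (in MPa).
Model: a beam in bending, so sigma = (M·y) / I.
Convert to SI units:
  M = 59 kN·m = 59000 N·m
Substitute:
  sigma = (59000 × 0.099) / 0.00021
  sigma = 2.781 × 10⁷ Pa
Convert: sigma = 2.781 × 10⁷ Pa = 27.81 MPa
Final answer: sigma = 27.81 MPa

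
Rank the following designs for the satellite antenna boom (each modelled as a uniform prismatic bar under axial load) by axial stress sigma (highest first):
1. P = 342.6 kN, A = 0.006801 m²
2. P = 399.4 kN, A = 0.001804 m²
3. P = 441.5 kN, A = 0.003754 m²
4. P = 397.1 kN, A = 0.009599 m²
Model: a uniform prismatic bar under axial load, so sigma = P / A (SI units).
  Case 1: sigma = 342600 / 0.006801 = 5.037 × 10⁷ Pa = 50.37 MPa
  Case 2: sigma = 399400 / 0.001804 = 2.214 × 10⁸ Pa = 221.4 MPa
  Case 3: sigma = 441500 / 0.003754 = 1.176 × 10⁸ Pa = 117.6 MPa
  Case 4: sigma = 397100 / 0.009599 = 4.137 × 10⁷ Pa = 41.37 MPa
Ordering: 221.4 MPa (case 2) > 117.6 MPa (case 3) > 50.37 MPa (case 1) > 41.37 MPa (case 4)
Final answer: 2, 3, 1, 4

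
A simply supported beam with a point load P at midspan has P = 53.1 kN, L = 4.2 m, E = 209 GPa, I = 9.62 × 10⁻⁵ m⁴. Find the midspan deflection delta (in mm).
Model: a simply supported beam with a point load P at midspan, so delta = (P·L^3) / (48·E·I).
Convert to SI units:
  P = 53.1 kN = 53100 N
  E = 209 GPa = 2.09 × 10¹¹ Pa
Substitute:
  delta = (53100 × 4.2^3) / (48 × (2.09 × 10¹¹) × (9.62 × 10⁻⁵))
  delta = 0.004076 m
Convert: delta = 0.004076 m = 4.076 mm
Final answer: delta = 4.076 mm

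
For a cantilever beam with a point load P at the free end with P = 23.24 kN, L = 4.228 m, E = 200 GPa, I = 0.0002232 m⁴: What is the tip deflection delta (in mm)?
Model: a cantilever beam with a point load P at the free end, so delta = (P·L^3) / (3·E·I).
Convert to SI units:
  P = 23.24 kN = 23240 N
  E = 200 GPa = 2 × 10¹¹ Pa
Substitute:
  delta = (23240 × 4.228^3) / (3 × (2 × 10¹¹) × 0.0002232)
  delta = 0.01312 m
Convert: delta = 0.01312 m = 13.12 mm
Final answer: delta = 13.12 mm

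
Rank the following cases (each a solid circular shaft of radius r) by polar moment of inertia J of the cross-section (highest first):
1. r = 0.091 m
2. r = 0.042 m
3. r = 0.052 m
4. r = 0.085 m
Model: a solid circular shaft of radius r, so J = (π·r^4) / 2 (SI units).
  Case 1: J = (π × 0.091^4) / 2 = 0.0001077 m⁴
  Case 2: J = (π × 0.042^4) / 2 = 4.888 × 10⁻⁶ m⁴
  Case 3: J = (π × 0.052^4) / 2 = 1.149 × 10⁻⁵ m⁴
  Case 4: J = (π × 0.085^4) / 2 = 8.2 × 10⁻⁵ m⁴
Ordering: 0.0001077 m⁴ (case 1) > 8.2 × 10⁻⁵ m⁴ (case 4) > 1.149 × 10⁻⁵ m⁴ (case 3) > 4.888 × 10⁻⁶ m⁴ (case 2)
Final answer: 1, 4, 3, 2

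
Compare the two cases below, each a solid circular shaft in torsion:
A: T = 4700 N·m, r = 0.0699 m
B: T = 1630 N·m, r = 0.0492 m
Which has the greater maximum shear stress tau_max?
Model: a solid circular shaft in torsion, so tau_max = (2·T) / (π·r^3) (SI units).
  A: tau_max = (2 × 4700) / (π × 0.0699^3) = 8.761 × 10⁶ Pa = 8.761 MPa
  B: tau_max = (2 × 1630) / (π × 0.0492^3) = 8.713 × 10⁶ Pa = 8.713 MPa
8.761 MPa > 8.713 MPa, so A is larger.
Final answer: A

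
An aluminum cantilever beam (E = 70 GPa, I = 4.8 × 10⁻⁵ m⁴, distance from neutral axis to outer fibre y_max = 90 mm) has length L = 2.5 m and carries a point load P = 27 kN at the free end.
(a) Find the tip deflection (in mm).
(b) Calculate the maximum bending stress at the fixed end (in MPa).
(a) Tip deflection of a cantilever with an end point load: δ = P·L^3 / (3·E·I). Convert P = 27 kN = 27000 N, E = 70 GPa = 7 × 10¹⁰ Pa.
  δ = (27000 × 2.5^3) / (3 × (7 × 10¹⁰) × (4.8 × 10⁻⁵)) = 0.04185 m = 41.85 mm
(b) Maximum bending moment at the fixed end: M = P·L = 27000 × 2.5 = 67500 N·m. Convert y_max = 90 mm = 0.09 m.
  σ = M·y_max / I = (67500 × 0.09) / (4.8 × 10⁻⁵) = 1.266 × 10⁸ Pa = 126.6 MPa
Final answer: (a) δ = 41.85 mm, (b) σ = 126.6 MPa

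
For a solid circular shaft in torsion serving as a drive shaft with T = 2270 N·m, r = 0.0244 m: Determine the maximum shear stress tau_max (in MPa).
Model: a solid circular shaft in torsion, so tau_max = (2·T) / (π·r^3).
Substitute:
  tau_max = (2 × 2270) / (π × 0.0244^3)
  tau_max = 9.948 × 10⁷ Pa
Convert: tau_max = 9.948 × 10⁷ Pa = 99.48 MPa
Final answer: tau_max = 99.48 MPa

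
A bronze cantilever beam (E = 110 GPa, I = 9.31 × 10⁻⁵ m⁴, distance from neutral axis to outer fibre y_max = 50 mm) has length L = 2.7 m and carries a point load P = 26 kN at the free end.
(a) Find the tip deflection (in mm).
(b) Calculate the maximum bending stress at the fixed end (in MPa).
(a) Tip deflection of a cantilever with an end point load: δ = P·L^3 / (3·E·I). Convert P = 26 kN = 26000 N, E = 110 GPa = 1.1 × 10¹¹ Pa.
  δ = (26000 × 2.7^3) / (3 × (1.1 × 10¹¹) × (9.31 × 10⁻⁵)) = 0.01666 m = 16.66 mm
(b) Maximum bending moment at the fixed end: M = P·L = 26000 × 2.7 = 70200 N·m. Convert y_max = 50 mm = 0.05 m.
  σ = M·y_max / I = (70200 × 0.05) / (9.31 × 10⁻⁵) = 3.77 × 10⁷ Pa = 37.7 MPa
Final answer: (a) δ = 16.66 mm, (b) σ = 37.7 MPa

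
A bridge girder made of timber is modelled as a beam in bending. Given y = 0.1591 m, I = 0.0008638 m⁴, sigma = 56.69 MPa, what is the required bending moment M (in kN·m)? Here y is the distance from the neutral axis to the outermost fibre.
Model: a beam in bending, so sigma = (M·y) / I.
Solve for M: M = (sigma·I) / y.
Convert to SI units:
  sigma = 56.69 MPa = 5.669 × 10⁷ Pa
Substitute:
  M = ((5.669 × 10⁷) × 0.0008638) / 0.1591
  M = 307800 N·m
Convert: M = 307800 N·m = 307.8 kN·m
Final answer: M = 307.8 kN·m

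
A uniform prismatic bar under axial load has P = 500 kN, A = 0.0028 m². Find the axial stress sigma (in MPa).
Model: a uniform prismatic bar under axial load, so sigma = P / A.
Convert to SI units:
  P = 500 kN = 500000 N
Substitute:
  sigma = 500000 / 0.0028
  sigma = 1.786 × 10⁸ Pa
Convert: sigma = 1.786 × 10⁸ Pa = 178.6 MPa
Final answer: sigma = 178.6 MPa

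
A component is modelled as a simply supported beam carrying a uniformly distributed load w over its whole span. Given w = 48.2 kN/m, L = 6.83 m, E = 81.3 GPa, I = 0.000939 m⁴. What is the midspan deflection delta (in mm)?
Model: a simply supported beam carrying a uniformly distributed load w over its whole span, so delta = (5·w·L^4) / (384·E·I).
Convert to SI units:
  w = 48.2 kN/m = 48200 N/m
  E = 81.3 GPa = 8.13 × 10¹⁰ Pa
Substitute:
  delta = (5 × 48200 × 6.83^4) / (384 × (8.13 × 10¹⁰) × 0.000939)
  delta = 0.01789 m
Convert: delta = 0.01789 m = 17.89 mm
Final answer: delta = 17.89 mm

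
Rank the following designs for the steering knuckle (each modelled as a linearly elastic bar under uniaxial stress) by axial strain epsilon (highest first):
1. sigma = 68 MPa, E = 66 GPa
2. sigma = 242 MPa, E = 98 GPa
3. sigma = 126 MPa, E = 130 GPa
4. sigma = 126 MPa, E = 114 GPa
Model: a linearly elastic bar under uniaxial stress, so epsilon = sigma / E (SI units).
  Case 1: epsilon = (6.8 × 10⁷) / (6.6 × 10¹⁰) = 0.00103
  Case 2: epsilon = (2.42 × 10⁸) / (9.8 × 10¹⁰) = 0.002469
  Case 3: epsilon = (1.26 × 10⁸) / (1.3 × 10¹¹) = 0.0009692
  Case 4: epsilon = (1.26 × 10⁸) / (1.14 × 10¹¹) = 0.001105
Ordering: 0.002469 (case 2) > 0.001105 (case 4) > 0.00103 (case 1) > 0.0009692 (case 3)
Final answer: 2, 4, 1, 3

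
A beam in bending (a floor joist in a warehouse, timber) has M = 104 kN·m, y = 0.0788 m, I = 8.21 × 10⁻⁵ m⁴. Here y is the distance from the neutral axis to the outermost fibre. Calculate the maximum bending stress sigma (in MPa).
Model: a beam in bending, so sigma = (M·y) / I.
Convert to SI units:
  M = 104 kN·m = 104000 N·m
Substitute:
  sigma = (104000 × 0.0788) / (8.21 × 10⁻⁵)
  sigma = 9.982 × 10⁷ Pa
Convert: sigma = 9.982 × 10⁷ Pa = 99.82 MPa
Final answer: sigma = 99.82 MPa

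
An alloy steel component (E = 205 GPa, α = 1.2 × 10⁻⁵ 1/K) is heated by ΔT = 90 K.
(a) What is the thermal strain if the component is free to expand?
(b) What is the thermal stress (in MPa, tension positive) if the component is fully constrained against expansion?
(a) Free thermal strain ε_th = α·ΔT = (1.2 × 10⁻⁵) × 90 = 0.00108
(b) Fully constrained, the expansion is suppressed, so σ = -E·α·ΔT. Convert E = 205 GPa = 2.05 × 10¹¹ Pa.
  σ = -(2.05 × 10¹¹) × (1.2 × 10⁻⁵) × 90 = -2.214 × 10⁸ Pa = -221.4 MPa (compressive)
Final answer: (a) ε_th = 0.00108, (b) σ = -221.4 MPa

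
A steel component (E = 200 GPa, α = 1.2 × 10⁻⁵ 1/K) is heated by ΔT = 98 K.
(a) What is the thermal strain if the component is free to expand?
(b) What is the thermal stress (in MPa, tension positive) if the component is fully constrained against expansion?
(a) Free thermal strain ε_th = α·ΔT = (1.2 × 10⁻⁵) × 98 = 0.001176
(b) Fully constrained, the expansion is suppressed, so σ = -E·α·ΔT. Convert E = 200 GPa = 2 × 10¹¹ Pa.
  σ = -(2 × 10¹¹) × (1.2 × 10⁻⁵) × 98 = -2.352 × 10⁸ Pa = -235.2 MPa (compressive)
Final answer: (a) ε_th = 0.001176, (b) σ = -235.2 MPa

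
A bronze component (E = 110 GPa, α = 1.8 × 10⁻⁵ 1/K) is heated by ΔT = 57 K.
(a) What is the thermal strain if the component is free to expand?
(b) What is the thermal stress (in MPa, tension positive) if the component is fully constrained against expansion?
(a) Free thermal strain ε_th = α·ΔT = (1.8 × 10⁻⁵) × 57 = 0.001026
(b) Fully constrained, the expansion is suppressed, so σ = -E·α·ΔT. Convert E = 110 GPa = 1.1 × 10¹¹ Pa.
  σ = -(1.1 × 10¹¹) × (1.8 × 10⁻⁵) × 57 = -1.129 × 10⁸ Pa = -112.9 MPa (compressive)
Final answer: (a) ε_th = 0.001026, (b) σ = -112.9 MPa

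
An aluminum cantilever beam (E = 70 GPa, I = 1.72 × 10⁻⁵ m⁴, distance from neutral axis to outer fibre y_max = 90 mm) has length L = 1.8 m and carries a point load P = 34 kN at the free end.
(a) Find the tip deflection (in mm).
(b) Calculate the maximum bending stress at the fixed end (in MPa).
(a) Tip deflection of a cantilever with an end point load: δ = P·L^3 / (3·E·I). Convert P = 34 kN = 34000 N, E = 70 GPa = 7 × 10¹⁰ Pa.
  δ = (34000 × 1.8^3) / (3 × (7 × 10¹⁰) × (1.72 × 10⁻⁵)) = 0.0549 m = 54.9 mm
(b) Maximum bending moment at the fixed end: M = P·L = 34000 × 1.8 = 61200 N·m. Convert y_max = 90 mm = 0.09 m.
  σ = M·y_max / I = (61200 × 0.09) / (1.72 × 10⁻⁵) = 3.202 × 10⁸ Pa = 320.2 MPa
Final answer: (a) δ = 54.9 mm, (b) σ = 320.2 MPa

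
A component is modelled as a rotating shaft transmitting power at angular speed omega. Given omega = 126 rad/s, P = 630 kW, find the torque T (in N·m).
Model: a rotating shaft transmitting power at angular speed omega, so P = T·omega.
Solve for T: T = P / omega.
Convert to SI units:
  P = 630 kW = 630000 W
Substitute:
  T = 630000 / 126
  T = 5000 N·m
Final answer: T = 5000 N·m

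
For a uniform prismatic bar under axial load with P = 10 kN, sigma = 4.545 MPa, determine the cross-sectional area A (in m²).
Model: a uniform prismatic bar under axial load, so sigma = P / A.
Solve for A: A = P / sigma.
Convert to SI units:
  P = 10 kN = 10000 N
  sigma = 4.545 MPa = 4.545 × 10⁶ Pa
Substitute:
  A = 10000 / (4.545 × 10⁶)
  A = 0.0022 m²
Final answer: A = 0.0022 m²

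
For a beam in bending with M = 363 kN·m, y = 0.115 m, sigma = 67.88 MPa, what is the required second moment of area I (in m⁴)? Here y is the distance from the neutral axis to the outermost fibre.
Model: a beam in bending, so sigma = (M·y) / I.
Solve for I: I = (M·y) / sigma.
Convert to SI units:
  M = 363 kN·m = 363000 N·m
  sigma = 67.88 MPa = 6.788 × 10⁷ Pa
Substitute:
  I = (363000 × 0.115) / (6.788 × 10⁷)
  I = 0.000615 m⁴
Final answer: I = 0.000615 m⁴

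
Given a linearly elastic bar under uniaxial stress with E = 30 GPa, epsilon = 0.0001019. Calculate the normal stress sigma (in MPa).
Model: a linearly elastic bar under uniaxial stress, so sigma = E·epsilon.
Convert to SI units:
  E = 30 GPa = 3 × 10¹⁰ Pa
Substitute:
  sigma = (3 × 10¹⁰) × 0.0001019
  sigma = 3.057 × 10⁶ Pa
Convert: sigma = 3.057 × 10⁶ Pa = 3.057 MPa
Final answer: sigma = 3.057 MPa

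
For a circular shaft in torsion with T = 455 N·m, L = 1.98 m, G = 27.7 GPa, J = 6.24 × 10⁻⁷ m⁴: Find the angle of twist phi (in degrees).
Model: a circular shaft in torsion, so phi = (T·L) / (G·J).
Convert to SI units:
  G = 27.7 GPa = 2.77 × 10¹⁰ Pa
Substitute:
  phi = (455 × 1.98) / ((2.77 × 10¹⁰) × (6.24 × 10⁻⁷))
  phi = 0.05212 rad
Convert to degrees: phi = 0.05212 × 180/π = 2.986°
Final answer: phi = 2.986°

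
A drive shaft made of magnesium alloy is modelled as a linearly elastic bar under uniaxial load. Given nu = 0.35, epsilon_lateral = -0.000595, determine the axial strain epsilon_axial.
Model: a linearly elastic bar under uniaxial load, so epsilon_lateral = -nu·epsilon_axial.
Solve for epsilon_axial: epsilon_axial = -epsilon_lateral / nu.
Substitute:
  epsilon_axial = -(-0.000595) / 0.35
  epsilon_axial = 0.0017
Final answer: epsilon_axial = 0.0017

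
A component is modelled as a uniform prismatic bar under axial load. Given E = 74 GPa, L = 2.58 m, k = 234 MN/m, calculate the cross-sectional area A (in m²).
Model: a uniform prismatic bar under axial load, so k = (A·E) / L.
Solve for A: A = (k·L) / E.
Convert to SI units:
  E = 74 GPa = 7.4 × 10¹⁰ Pa
  k = 234 MN/m = 2.34 × 10⁸ N/m
Substitute:
  A = ((2.34 × 10⁸) × 2.58) / (7.4 × 10¹⁰)
  A = 0.008158 m²
Final answer: A = 0.008158 m²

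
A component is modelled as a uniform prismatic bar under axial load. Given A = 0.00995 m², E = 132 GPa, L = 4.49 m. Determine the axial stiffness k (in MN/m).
Model: a uniform prismatic bar under axial load, so k = (A·E) / L.
Convert to SI units:
  E = 132 GPa = 1.32 × 10¹¹ Pa
Substitute:
  k = (0.00995 × (1.32 × 10¹¹)) / 4.49
  k = 2.925 × 10⁸ N/m
Convert: k = 2.925 × 10⁸ N/m = 292.5 MN/m
Final answer: k = 292.5 MN/m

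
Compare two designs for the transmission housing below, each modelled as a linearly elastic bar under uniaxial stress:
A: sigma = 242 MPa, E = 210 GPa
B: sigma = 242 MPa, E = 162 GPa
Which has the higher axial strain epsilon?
Model: a linearly elastic bar under uniaxial stress, so epsilon = sigma / E (SI units).
  A: epsilon = (2.42 × 10⁸) / (2.1 × 10¹¹) = 0.001152
  B: epsilon = (2.42 × 10⁸) / (1.62 × 10¹¹) = 0.001494
0.001494 > 0.001152, so B is larger.
Final answer: B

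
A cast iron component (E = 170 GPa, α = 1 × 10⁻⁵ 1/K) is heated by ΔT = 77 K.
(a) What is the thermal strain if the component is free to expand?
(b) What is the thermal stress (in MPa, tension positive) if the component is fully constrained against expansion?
(a) Free thermal strain ε_th = α·ΔT = (1 × 10⁻⁵) × 77 = 0.00077
(b) Fully constrained, the expansion is suppressed, so σ = -E·α·ΔT. Convert E = 170 GPa = 1.7 × 10¹¹ Pa.
  σ = -(1.7 × 10¹¹) × (1 × 10⁻⁵) × 77 = -1.309 × 10⁸ Pa = -130.9 MPa (compressive)
Final answer: (a) ε_th = 0.00077, (b) σ = -130.9 MPa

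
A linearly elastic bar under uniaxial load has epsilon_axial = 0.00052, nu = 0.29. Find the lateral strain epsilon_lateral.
Model: a linearly elastic bar under uniaxial load, so epsilon_lateral = -nu·epsilon_axial.
Substitute:
  epsilon_lateral = -(0.29 × 0.00052)
  epsilon_lateral = -0.0001508
Final answer: epsilon_lateral = -0.0001508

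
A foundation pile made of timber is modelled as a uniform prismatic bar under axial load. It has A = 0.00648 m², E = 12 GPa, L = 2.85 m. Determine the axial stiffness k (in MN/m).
Model: a uniform prismatic bar under axial load, so k = (A·E) / L.
Convert to SI units:
  E = 12 GPa = 1.2 × 10¹⁰ Pa
Substitute:
  k = (0.00648 × (1.2 × 10¹⁰)) / 2.85
  k = 2.728 × 10⁷ N/m
Convert: k = 2.728 × 10⁷ N/m = 27.28 MN/m
Final answer: k = 27.28 MN/m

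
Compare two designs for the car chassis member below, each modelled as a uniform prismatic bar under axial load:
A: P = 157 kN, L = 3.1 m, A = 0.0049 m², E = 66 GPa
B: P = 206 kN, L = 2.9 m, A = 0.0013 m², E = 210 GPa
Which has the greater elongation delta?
Model: a uniform prismatic bar under axial load, so delta = (P·L) / (A·E) (SI units).
  A: delta = (157000 × 3.1) / (0.0049 × (6.6 × 10¹⁰)) = 0.001505 m = 1.505 mm
  B: delta = (206000 × 2.9) / (0.0013 × (2.1 × 10¹¹)) = 0.002188 m = 2.188 mm
2.188 mm > 1.505 mm, so B is larger.
Final answer: B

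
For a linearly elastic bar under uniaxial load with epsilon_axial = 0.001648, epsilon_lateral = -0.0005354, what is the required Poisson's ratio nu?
Model: a linearly elastic bar under uniaxial load, so epsilon_lateral = -nu·epsilon_axial.
Solve for nu: nu = -epsilon_lateral / epsilon_axial.
Substitute:
  nu = -(-0.0005354) / 0.001648
  nu = 0.3249
Final answer: nu = 0.3249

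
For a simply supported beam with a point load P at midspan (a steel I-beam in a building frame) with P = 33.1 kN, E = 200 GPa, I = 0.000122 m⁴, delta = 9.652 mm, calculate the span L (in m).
Model: a simply supported beam with a point load P at midspan, so delta = (P·L^3) / (48·E·I).
Solve for L: L = ((48·delta·E·I) / P)^(1/3).
Convert to SI units:
  P = 33.1 kN = 33100 N
  E = 200 GPa = 2 × 10¹¹ Pa
  delta = 9.652 mm = 0.009652 m
Substitute:
  L = ((48 × 0.009652 × (2 × 10¹¹) × 0.000122) / 33100)^(1/3)
  L = 6.99 m
Final answer: L = 6.99 m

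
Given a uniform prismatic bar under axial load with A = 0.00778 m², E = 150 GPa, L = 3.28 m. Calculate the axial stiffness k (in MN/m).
Model: a uniform prismatic bar under axial load, so k = (A·E) / L.
Convert to SI units:
  E = 150 GPa = 1.5 × 10¹¹ Pa
Substitute:
  k = (0.00778 × (1.5 × 10¹¹)) / 3.28
  k = 3.558 × 10⁸ N/m
Convert: k = 3.558 × 10⁸ N/m = 355.8 MN/m
Final answer: k = 355.8 MN/m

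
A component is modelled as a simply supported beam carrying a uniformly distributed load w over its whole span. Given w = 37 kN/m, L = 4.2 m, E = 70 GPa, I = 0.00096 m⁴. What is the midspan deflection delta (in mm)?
Model: a simply supported beam carrying a uniformly distributed load w over its whole span, so delta = (5·w·L^4) / (384·E·I).
Convert to SI units:
  w = 37 kN/m = 37000 N/m
  E = 70 GPa = 7 × 10¹⁰ Pa
Substitute:
  delta = (5 × 37000 × 4.2^4) / (384 × (7 × 10¹⁰) × 0.00096)
  delta = 0.002231 m
Convert: delta = 0.002231 m = 2.231 mm
Final answer: delta = 2.231 mm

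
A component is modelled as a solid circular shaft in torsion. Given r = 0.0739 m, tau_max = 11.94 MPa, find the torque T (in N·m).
Model: a solid circular shaft in torsion, so tau_max = (2·T) / (π·r^3).
Solve for T: T = (π·tau_max·r^3) / 2.
Convert to SI units:
  tau_max = 11.94 MPa = 1.194 × 10⁷ Pa
Substitute:
  T = (π × (1.194 × 10⁷) × 0.0739^3) / 2
  T = 7569 N·m
Final answer: T = 7569 N·m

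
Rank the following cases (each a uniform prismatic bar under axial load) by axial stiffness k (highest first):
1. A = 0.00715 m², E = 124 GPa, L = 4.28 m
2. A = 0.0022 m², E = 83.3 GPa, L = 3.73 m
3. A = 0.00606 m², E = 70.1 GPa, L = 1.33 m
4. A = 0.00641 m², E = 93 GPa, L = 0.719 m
Model: a uniform prismatic bar under axial load, so k = (A·E) / L (SI units).
  Case 1: k = (0.00715 × (1.24 × 10¹¹)) / 4.28 = 2.071 × 10⁸ N/m = 207.1 MN/m
  Case 2: k = (0.0022 × (8.33 × 10¹⁰)) / 3.73 = 4.913 × 10⁷ N/m = 49.13 MN/m
  Case 3: k = (0.00606 × (7.01 × 10¹⁰)) / 1.33 = 3.194 × 10⁸ N/m = 319.4 MN/m
  Case 4: k = (0.00641 × (9.3 × 10¹⁰)) / 0.719 = 8.291 × 10⁸ N/m = 829.1 MN/m
Ordering: 829.1 MN/m (case 4) > 319.4 MN/m (case 3) > 207.1 MN/m (case 1) > 49.13 MN/m (case 2)
Final answer: 4, 3, 1, 2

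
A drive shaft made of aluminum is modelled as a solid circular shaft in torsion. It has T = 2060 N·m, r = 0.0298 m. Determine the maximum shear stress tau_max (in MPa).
Model: a solid circular shaft in torsion, so tau_max = (2·T) / (π·r^3).
Substitute:
  tau_max = (2 × 2060) / (π × 0.0298^3)
  tau_max = 4.956 × 10⁷ Pa
Convert: tau_max = 4.956 × 10⁷ Pa = 49.56 MPa
Final answer: tau_max = 49.56 MPa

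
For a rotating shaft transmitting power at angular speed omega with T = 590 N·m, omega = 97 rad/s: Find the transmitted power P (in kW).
Model: a rotating shaft transmitting power at angular speed omega, so P = T·omega.
Substitute:
  P = 590 × 97
  P = 57230 W
Convert: P = 57230 W = 57.23 kW
Final answer: P = 57.23 kW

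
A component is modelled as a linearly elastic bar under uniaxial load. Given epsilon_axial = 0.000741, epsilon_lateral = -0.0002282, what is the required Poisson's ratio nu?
Model: a linearly elastic bar under uniaxial load, so epsilon_lateral = -nu·epsilon_axial.
Solve for nu: nu = -epsilon_lateral / epsilon_axial.
Substitute:
  nu = -(-0.0002282) / 0.000741
  nu = 0.308
Final answer: nu = 0.308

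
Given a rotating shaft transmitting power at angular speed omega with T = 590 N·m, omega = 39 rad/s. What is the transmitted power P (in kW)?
Model: a rotating shaft transmitting power at angular speed omega, so P = T·omega.
Substitute:
  P = 590 × 39
  P = 23010 W
Convert: P = 23010 W = 23.01 kW
Final answer: P = 23.01 kW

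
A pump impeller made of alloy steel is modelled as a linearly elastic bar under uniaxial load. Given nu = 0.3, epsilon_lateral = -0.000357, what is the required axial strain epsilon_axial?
Model: a linearly elastic bar under uniaxial load, so epsilon_lateral = -nu·epsilon_axial.
Solve for epsilon_axial: epsilon_axial = -epsilon_lateral / nu.
Substitute:
  epsilon_axial = -(-0.000357) / 0.3
  epsilon_axial = 0.00119
Final answer: epsilon_axial = 0.00119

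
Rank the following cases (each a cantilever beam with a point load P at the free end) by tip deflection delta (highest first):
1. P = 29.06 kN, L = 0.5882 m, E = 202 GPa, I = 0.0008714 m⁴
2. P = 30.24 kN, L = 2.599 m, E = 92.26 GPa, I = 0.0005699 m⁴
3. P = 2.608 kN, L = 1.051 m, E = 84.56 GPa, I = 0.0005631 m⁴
Model: a cantilever beam with a point load P at the free end, so delta = (P·L^3) / (3·E·I) (SI units).
  Case 1: delta = (29060 × 0.5882^3) / (3 × (2.02 × 10¹¹) × 0.0008714) = 1.12 × 10⁻⁵ m = 0.0112 mm
  Case 2: delta = (30240 × 2.599^3) / (3 × (9.226 × 10¹⁰) × 0.0005699) = 0.003366 m = 3.366 mm
  Case 3: delta = (2608 × 1.051^3) / (3 × (8.456 × 10¹⁰) × 0.0005631) = 2.12 × 10⁻⁵ m = 0.0212 mm
Ordering: 3.366 mm (case 2) > 0.0212 mm (case 3) > 0.0112 mm (case 1)
Final answer: 2, 3, 1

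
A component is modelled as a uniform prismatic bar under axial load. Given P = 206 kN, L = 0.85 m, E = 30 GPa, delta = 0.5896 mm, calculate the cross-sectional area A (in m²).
Model: a uniform prismatic bar under axial load, so delta = (P·L) / (A·E).
Solve for A: A = (P·L) / (delta·E).
Convert to SI units:
  P = 206 kN = 206000 N
  E = 30 GPa = 3 × 10¹⁰ Pa
  delta = 0.5896 mm = 0.0005896 m
Substitute:
  A = (206000 × 0.85) / (0.0005896 × (3 × 10¹⁰))
  A = 0.009899 m²
Final answer: A = 0.009899 m²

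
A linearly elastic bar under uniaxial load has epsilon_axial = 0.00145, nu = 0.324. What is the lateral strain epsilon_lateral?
Model: a linearly elastic bar under uniaxial load, so epsilon_lateral = -nu·epsilon_axial.
Substitute:
  epsilon_lateral = -(0.324 × 0.00145)
  epsilon_lateral = -0.0004698
Final answer: epsilon_lateral = -0.0004698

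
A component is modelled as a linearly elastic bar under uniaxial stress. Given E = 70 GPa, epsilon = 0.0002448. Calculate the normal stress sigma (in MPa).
Model: a linearly elastic bar under uniaxial stress, so sigma = E·epsilon.
Convert to SI units:
  E = 70 GPa = 7 × 10¹⁰ Pa
Substitute:
  sigma = (7 × 10¹⁰) × 0.0002448
  sigma = 1.714 × 10⁷ Pa
Convert: sigma = 1.714 × 10⁷ Pa = 17.14 MPa
Final answer: sigma = 17.14 MPa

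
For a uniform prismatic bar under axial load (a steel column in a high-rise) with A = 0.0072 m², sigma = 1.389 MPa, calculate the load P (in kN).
Model: a uniform prismatic bar under axial load, so sigma = P / A.
Solve for P: P = sigma·A.
Convert to SI units:
  sigma = 1.389 MPa = 1.389 × 10⁶ Pa
Substitute:
  P = (1.389 × 10⁶) × 0.0072
  P = 10000 N
Convert: P = 10000 N = 10 kN
Final answer: P = 10 kN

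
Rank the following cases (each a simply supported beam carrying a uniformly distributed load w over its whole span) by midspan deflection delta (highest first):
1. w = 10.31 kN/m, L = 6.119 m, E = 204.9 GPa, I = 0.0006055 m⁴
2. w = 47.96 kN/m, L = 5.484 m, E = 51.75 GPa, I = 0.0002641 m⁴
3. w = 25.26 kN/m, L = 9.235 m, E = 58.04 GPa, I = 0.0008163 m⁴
Model: a simply supported beam carrying a uniformly distributed load w over its whole span, so delta = (5·w·L^4) / (384·E·I) (SI units).
  Case 1: delta = (5 × 10310 × 6.119^4) / (384 × (2.049 × 10¹¹) × 0.0006055) = 0.001517 m = 1.517 mm
  Case 2: delta = (5 × 47960 × 5.484^4) / (384 × (5.175 × 10¹⁰) × 0.0002641) = 0.04133 m = 41.33 mm
  Case 3: delta = (5 × 25260 × 9.235^4) / (384 × (5.804 × 10¹⁰) × 0.0008163) = 0.05049 m = 50.49 mm
Ordering: 50.49 mm (case 3) > 41.33 mm (case 2) > 1.517 mm (case 1)
Final answer: 3, 2, 1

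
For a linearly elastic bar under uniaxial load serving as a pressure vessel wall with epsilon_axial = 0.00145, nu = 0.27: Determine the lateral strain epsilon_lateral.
Model: a linearly elastic bar under uniaxial load, so epsilon_lateral = -nu·epsilon_axial.
Substitute:
  epsilon_lateral = -(0.27 × 0.00145)
  epsilon_lateral = -0.0003915
Final answer: epsilon_lateral = -0.0003915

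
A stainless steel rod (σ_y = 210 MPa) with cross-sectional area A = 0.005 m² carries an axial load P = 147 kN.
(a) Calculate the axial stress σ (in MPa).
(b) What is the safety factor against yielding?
(a) Axial stress σ = P/A. Convert P = 147 kN = 147000 N.
  σ = 147000 / 0.005 = 2.94 × 10⁷ Pa = 29.4 MPa
(b) Safety factor SF = σ_y/σ = 210 / 29.4 = 7.143
Final answer: (a) σ = 29.4 MPa, (b) SF = 7.143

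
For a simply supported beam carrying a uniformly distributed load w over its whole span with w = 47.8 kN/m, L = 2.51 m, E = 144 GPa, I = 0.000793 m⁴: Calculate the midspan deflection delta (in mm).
Model: a simply supported beam carrying a uniformly distributed load w over its whole span, so delta = (5·w·L^4) / (384·E·I).
Convert to SI units:
  w = 47.8 kN/m = 47800 N/m
  E = 144 GPa = 1.44 × 10¹¹ Pa
Substitute:
  delta = (5 × 47800 × 2.51^4) / (384 × (1.44 × 10¹¹) × 0.000793)
  delta = 0.0002163 m
Convert: delta = 0.0002163 m = 0.2163 mm
Final answer: delta = 0.2163 mm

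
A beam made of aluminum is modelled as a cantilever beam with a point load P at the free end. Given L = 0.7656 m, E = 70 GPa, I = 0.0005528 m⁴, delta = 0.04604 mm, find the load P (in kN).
Model: a cantilever beam with a point load P at the free end, so delta = (P·L^3) / (3·E·I).
Solve for P: P = (3·delta·E·I) / L^3.
Convert to SI units:
  E = 70 GPa = 7 × 10¹⁰ Pa
  delta = 0.04604 mm = 4.604 × 10⁻⁵ m
Substitute:
  P = (3 × (4.604 × 10⁻⁵) × (7 × 10¹⁰) × 0.0005528) / 0.7656^3
  P = 11910 N
Convert: P = 11910 N = 11.91 kN
Final answer: P = 11.91 kN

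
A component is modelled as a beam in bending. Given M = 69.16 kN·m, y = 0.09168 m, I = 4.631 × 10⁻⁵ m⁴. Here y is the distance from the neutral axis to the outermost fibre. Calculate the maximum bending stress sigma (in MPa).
Model: a beam in bending, so sigma = (M·y) / I.
Convert to SI units:
  M = 69.16 kN·m = 69160 N·m
Substitute:
  sigma = (69160 × 0.09168) / (4.631 × 10⁻⁵)
  sigma = 1.369 × 10⁸ Pa
Convert: sigma = 1.369 × 10⁸ Pa = 136.9 MPa
Final answer: sigma = 136.9 MPa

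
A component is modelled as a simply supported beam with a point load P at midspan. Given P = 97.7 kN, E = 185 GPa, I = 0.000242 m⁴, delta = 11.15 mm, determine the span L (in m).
Model: a simply supported beam with a point load P at midspan, so delta = (P·L^3) / (48·E·I).
Solve for L: L = ((48·delta·E·I) / P)^(1/3).
Convert to SI units:
  P = 97.7 kN = 97700 N
  E = 185 GPa = 1.85 × 10¹¹ Pa
  delta = 11.15 mm = 0.01115 m
Substitute:
  L = ((48 × 0.01115 × (1.85 × 10¹¹) × 0.000242) / 97700)^(1/3)
  L = 6.259 m
Final answer: L = 6.259 m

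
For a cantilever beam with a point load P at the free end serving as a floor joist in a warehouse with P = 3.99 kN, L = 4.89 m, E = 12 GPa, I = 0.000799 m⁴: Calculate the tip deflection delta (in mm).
Model: a cantilever beam with a point load P at the free end, so delta = (P·L^3) / (3·E·I).
Convert to SI units:
  P = 3.99 kN = 3990 N
  E = 12 GPa = 1.2 × 10¹⁰ Pa
Substitute:
  delta = (3990 × 4.89^3) / (3 × (1.2 × 10¹⁰) × 0.000799)
  delta = 0.01622 m
Convert: delta = 0.01622 m = 16.22 mm
Final answer: delta = 16.22 mm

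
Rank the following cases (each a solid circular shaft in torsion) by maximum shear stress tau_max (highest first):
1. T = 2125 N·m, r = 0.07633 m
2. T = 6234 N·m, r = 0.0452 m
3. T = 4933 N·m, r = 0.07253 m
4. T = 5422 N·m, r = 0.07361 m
Model: a solid circular shaft in torsion, so tau_max = (2·T) / (π·r^3) (SI units).
  Case 1: tau_max = (2 × 2125) / (π × 0.07633^3) = 3.042 × 10⁶ Pa = 3.042 MPa
  Case 2: tau_max = (2 × 6234) / (π × 0.0452^3) = 4.298 × 10⁷ Pa = 42.98 MPa
  Case 3: tau_max = (2 × 4933) / (π × 0.07253^3) = 8.231 × 10⁶ Pa = 8.231 MPa
  Case 4: tau_max = (2 × 5422) / (π × 0.07361^3) = 8.654 × 10⁶ Pa = 8.654 MPa
Ordering: 42.98 MPa (case 2) > 8.654 MPa (case 4) > 8.231 MPa (case 3) > 3.042 MPa (case 1)
Final answer: 2, 4, 3, 1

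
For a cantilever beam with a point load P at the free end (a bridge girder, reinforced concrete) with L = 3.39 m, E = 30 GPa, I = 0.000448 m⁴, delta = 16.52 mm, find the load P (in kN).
Model: a cantilever beam with a point load P at the free end, so delta = (P·L^3) / (3·E·I).
Solve for P: P = (3·delta·E·I) / L^3.
Convert to SI units:
  E = 30 GPa = 3 × 10¹⁰ Pa
  delta = 16.52 mm = 0.01652 m
Substitute:
  P = (3 × 0.01652 × (3 × 10¹⁰) × 0.000448) / 3.39^3
  P = 17100 N
Convert: P = 17100 N = 17.1 kN
Final answer: P = 17.1 kN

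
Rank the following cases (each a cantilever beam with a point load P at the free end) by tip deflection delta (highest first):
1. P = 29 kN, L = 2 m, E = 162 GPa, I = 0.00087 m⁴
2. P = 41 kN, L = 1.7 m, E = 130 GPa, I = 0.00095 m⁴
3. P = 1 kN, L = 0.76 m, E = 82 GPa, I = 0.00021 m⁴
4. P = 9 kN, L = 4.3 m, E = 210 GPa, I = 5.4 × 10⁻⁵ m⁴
Model: a cantilever beam with a point load P at the free end, so delta = (P·L^3) / (3·E·I) (SI units).
  Case 1: delta = (29000 × 2^3) / (3 × (1.62 × 10¹¹) × 0.00087) = 0.0005487 m = 0.5487 mm
  Case 2: delta = (41000 × 1.7^3) / (3 × (1.3 × 10¹¹) × 0.00095) = 0.0005437 m = 0.5437 mm
  Case 3: delta = (1000 × 0.76^3) / (3 × (8.2 × 10¹⁰) × 0.00021) = 8.497 × 10⁻⁶ m = 0.008497 mm
  Case 4: delta = (9000 × 4.3^3) / (3 × (2.1 × 10¹¹) × (5.4 × 10⁻⁵)) = 0.02103 m = 21.03 mm
Ordering: 21.03 mm (case 4) > 0.5487 mm (case 1) > 0.5437 mm (case 2) > 0.008497 mm (case 3)
Final answer: 4, 1, 2, 3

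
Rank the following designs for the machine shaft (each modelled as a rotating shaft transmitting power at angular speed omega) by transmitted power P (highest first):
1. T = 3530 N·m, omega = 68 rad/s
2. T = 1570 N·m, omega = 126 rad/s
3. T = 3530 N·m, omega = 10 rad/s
Model: a rotating shaft transmitting power at angular speed omega, so P = T·omega (SI units).
  Case 1: P = 3530 × 68 = 240000 W = 240 kW
  Case 2: P = 1570 × 126 = 197800 W = 197.8 kW
  Case 3: P = 3530 × 10 = 35300 W = 35.3 kW
Ordering: 240 kW (case 1) > 197.8 kW (case 2) > 35.3 kW (case 3)
Final answer: 1, 2, 3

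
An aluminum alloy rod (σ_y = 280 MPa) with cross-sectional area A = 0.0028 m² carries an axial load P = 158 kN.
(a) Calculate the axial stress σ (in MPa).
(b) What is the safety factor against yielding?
(a) Axial stress σ = P/A. Convert P = 158 kN = 158000 N.
  σ = 158000 / 0.0028 = 5.643 × 10⁷ Pa = 56.43 MPa
(b) Safety factor SF = σ_y/σ = 280 / 56.43 = 4.962
Final answer: (a) σ = 56.43 MPa, (b) SF = 4.962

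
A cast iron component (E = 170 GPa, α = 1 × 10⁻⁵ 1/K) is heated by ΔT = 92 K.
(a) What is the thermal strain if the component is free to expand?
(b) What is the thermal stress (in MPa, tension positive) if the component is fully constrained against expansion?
(a) Free thermal strain ε_th = α·ΔT = (1 × 10⁻⁵) × 92 = 0.00092
(b) Fully constrained, the expansion is suppressed, so σ = -E·α·ΔT. Convert E = 170 GPa = 1.7 × 10¹¹ Pa.
  σ = -(1.7 × 10¹¹) × (1 × 10⁻⁵) × 92 = -1.564 × 10⁸ Pa = -156.4 MPa (compressive)
Final answer: (a) ε_th = 0.00092, (b) σ = -156.4 MPa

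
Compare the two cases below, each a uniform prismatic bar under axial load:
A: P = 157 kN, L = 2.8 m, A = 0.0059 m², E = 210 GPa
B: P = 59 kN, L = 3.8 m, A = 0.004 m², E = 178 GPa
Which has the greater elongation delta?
Model: a uniform prismatic bar under axial load, so delta = (P·L) / (A·E) (SI units).
  A: delta = (157000 × 2.8) / (0.0059 × (2.1 × 10¹¹)) = 0.0003548 m = 0.3548 mm
  B: delta = (59000 × 3.8) / (0.004 × (1.78 × 10¹¹)) = 0.0003149 m = 0.3149 mm
0.3548 mm > 0.3149 mm, so A is larger.
Final answer: A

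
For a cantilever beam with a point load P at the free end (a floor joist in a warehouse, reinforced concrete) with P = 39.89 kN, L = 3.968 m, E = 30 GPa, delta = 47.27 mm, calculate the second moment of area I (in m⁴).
Model: a cantilever beam with a point load P at the free end, so delta = (P·L^3) / (3·E·I).
Solve for I: I = (P·L^3) / (3·delta·E).
Convert to SI units:
  P = 39.89 kN = 39890 N
  E = 30 GPa = 3 × 10¹⁰ Pa
  delta = 47.27 mm = 0.04727 m
Substitute:
  I = (39890 × 3.968^3) / (3 × 0.04727 × (3 × 10¹⁰))
  I = 0.0005858 m⁴
Final answer: I = 0.0005858 m⁴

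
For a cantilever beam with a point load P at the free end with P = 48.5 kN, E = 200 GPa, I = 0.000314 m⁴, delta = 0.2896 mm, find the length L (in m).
Model: a cantilever beam with a point load P at the free end, so delta = (P·L^3) / (3·E·I).
Solve for L: L = ((3·delta·E·I) / P)^(1/3).
Convert to SI units:
  P = 48.5 kN = 48500 N
  E = 200 GPa = 2 × 10¹¹ Pa
  delta = 0.2896 mm = 0.0002896 m
Substitute:
  L = ((3 × 0.0002896 × (2 × 10¹¹) × 0.000314) / 48500)^(1/3)
  L = 1.04 m
Final answer: L = 1.04 m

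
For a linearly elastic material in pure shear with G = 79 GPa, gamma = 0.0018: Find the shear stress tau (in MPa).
Model: a linearly elastic material in pure shear, so tau = G·gamma.
Convert to SI units:
  G = 79 GPa = 7.9 × 10¹⁰ Pa
Substitute:
  tau = (7.9 × 10¹⁰) × 0.0018
  tau = 1.422 × 10⁸ Pa
Convert: tau = 1.422 × 10⁸ Pa = 142.2 MPa
Final answer: tau = 142.2 MPa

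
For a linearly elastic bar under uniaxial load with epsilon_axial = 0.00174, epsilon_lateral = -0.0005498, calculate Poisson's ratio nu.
Model: a linearly elastic bar under uniaxial load, so epsilon_lateral = -nu·epsilon_axial.
Solve for nu: nu = -epsilon_lateral / epsilon_axial.
Substitute:
  nu = -(-0.0005498) / 0.00174
  nu = 0.316
Final answer: nu = 0.316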